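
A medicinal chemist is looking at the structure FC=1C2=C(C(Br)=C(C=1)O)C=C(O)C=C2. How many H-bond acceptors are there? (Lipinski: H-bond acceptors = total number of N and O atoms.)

N atoms: 0; O atoms: 2.
Lipinski HBA = 0 + 2 = 2.

2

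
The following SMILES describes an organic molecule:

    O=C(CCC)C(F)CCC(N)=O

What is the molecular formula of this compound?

C8H14FNO2

Walk through each heavy atom and fill implicit hydrogens from standard valence (C 4, N 3, O 2, S 2, halogen 1):
  atom 1: O, bond orders sum to 2 (valence 2) → 0 H
  atom 2: C, bond orders sum to 4 (valence 4) → 0 H
  atom 3: C, bond orders sum to 2 (valence 4) → 2 H
  atom 4: C, bond orders sum to 2 (valence 4) → 2 H
  atom 5: C, bond orders sum to 1 (valence 4) → 3 H
  atom 6: C, bond orders sum to 3 (valence 4) → 1 H
  atom 7: F (halogen, monovalent) → 0 H
  atom 8: C, bond orders sum to 2 (valence 4) → 2 H
  atom 9: C, bond orders sum to 2 (valence 4) → 2 H
  atom 10: C, bond orders sum to 4 (valence 4) → 0 H
  atom 11: N, bond orders sum to 1 (valence 3) → 2 H
  atom 12: O, bond orders sum to 2 (valence 2) → 0 H
Totals → C:8, H:14, F:1, N:1, O:2.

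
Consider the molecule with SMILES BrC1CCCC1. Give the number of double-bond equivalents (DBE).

Molecular formula: C5H9Br.
DoU = (2C + 2 + N − H − X) / 2, where X is the halogen count and O/S are ignored.
    = (2·5 + 2 + 0 − 9 − 1) / 2 = 2 / 2 = 1.

1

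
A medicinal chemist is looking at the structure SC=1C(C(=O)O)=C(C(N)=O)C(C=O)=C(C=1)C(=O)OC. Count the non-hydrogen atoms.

19

Every atom symbol written in the SMILES (organic subset) is one heavy atom; implicit H are not written.
Heavy atoms by element → C:11, N:1, O:6, S:1.
Total: 19.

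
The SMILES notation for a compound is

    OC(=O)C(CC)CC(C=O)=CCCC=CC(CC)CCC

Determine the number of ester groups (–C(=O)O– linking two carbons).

0

Scan the SMILES for the ester motif — none present.
Groups that are present: 1 aldehyde, 2 alkene, 1 carboxylic acid.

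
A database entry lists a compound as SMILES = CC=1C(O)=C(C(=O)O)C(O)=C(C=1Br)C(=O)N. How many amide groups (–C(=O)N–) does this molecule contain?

1

The amide motif appears at heavy-atom position 14 in the SMILES.
Other groups present: 1 carboxylic acid, 2 hydroxyl.
Amide count: 1.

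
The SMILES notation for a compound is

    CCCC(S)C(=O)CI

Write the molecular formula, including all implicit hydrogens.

C6H11IOS

Walk through each heavy atom and fill implicit hydrogens from standard valence (C 4, N 3, O 2, S 2, halogen 1):
  atom 1: C, bond orders sum to 1 (valence 4) → 3 H
  atom 2: C, bond orders sum to 2 (valence 4) → 2 H
  atom 3: C, bond orders sum to 2 (valence 4) → 2 H
  atom 4: C, bond orders sum to 3 (valence 4) → 1 H
  atom 5: S, bond orders sum to 1 (valence 2) → 1 H
  atom 6: C, bond orders sum to 4 (valence 4) → 0 H
  atom 7: O, bond orders sum to 2 (valence 2) → 0 H
  atom 8: C, bond orders sum to 2 (valence 4) → 2 H
  atom 9: I (halogen, monovalent) → 0 H
Totals → C:6, H:11, I:1, O:1, S:1.
In Hill order: C6H11IOS.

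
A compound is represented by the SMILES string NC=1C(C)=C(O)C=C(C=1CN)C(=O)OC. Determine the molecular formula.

C10H14N2O3

Walk through each heavy atom and fill implicit hydrogens from standard valence (C 4, N 3, O 2, S 2, halogen 1):
  atom 1: N, bond orders sum to 1 (valence 3) → 2 H
  atom 2: C, bond orders sum to 4 (valence 4) → 0 H
  atom 3: C, bond orders sum to 4 (valence 4) → 0 H
  atom 4: C, bond orders sum to 1 (valence 4) → 3 H
  atom 5: C, bond orders sum to 4 (valence 4) → 0 H
  atom 6: O, bond orders sum to 1 (valence 2) → 1 H
  atom 7: C, bond orders sum to 3 (valence 4) → 1 H
  atom 8: C, bond orders sum to 4 (valence 4) → 0 H
  atom 9: C, bond orders sum to 4 (valence 4) → 0 H
  atom 10: C, bond orders sum to 2 (valence 4) → 2 H
  atom 11: N, bond orders sum to 1 (valence 3) → 2 H
  atom 12: C, bond orders sum to 4 (valence 4) → 0 H
  atom 13: O, bond orders sum to 2 (valence 2) → 0 H
  atom 14: O, bond orders sum to 2 (valence 2) → 0 H
  atom 15: C, bond orders sum to 1 (valence 4) → 3 H
Totals → C:10, H:14, N:2, O:3.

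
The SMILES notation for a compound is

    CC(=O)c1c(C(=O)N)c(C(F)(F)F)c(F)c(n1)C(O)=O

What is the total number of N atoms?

Scan the SMILES for N atoms (remember two-letter symbols like Cl and Br are single atoms).
Nitrogen count: 2.

2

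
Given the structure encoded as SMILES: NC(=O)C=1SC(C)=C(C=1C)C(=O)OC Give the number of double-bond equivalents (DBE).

5

Degree of unsaturation = (number of rings) + (number of π bonds).
Ring closures in the SMILES: 1.
π bonds: 4 double bonds (each 1 DoU) → 4 DoU from unsaturation.
Total DoU = 1 + 4 = 5.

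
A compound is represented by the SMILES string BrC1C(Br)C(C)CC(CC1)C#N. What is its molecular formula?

C9H13Br2N

Walk through each heavy atom and fill implicit hydrogens from standard valence (C 4, N 3, O 2, S 2, halogen 1):
  atom 1: Br (halogen, monovalent) → 0 H
  atom 2: C, bond orders sum to 3 (valence 4) → 1 H
  atom 3: C, bond orders sum to 3 (valence 4) → 1 H
  atom 4: Br (halogen, monovalent) → 0 H
  atom 5: C, bond orders sum to 3 (valence 4) → 1 H
  atom 6: C, bond orders sum to 1 (valence 4) → 3 H
  atom 7: C, bond orders sum to 2 (valence 4) → 2 H
  atom 8: C, bond orders sum to 3 (valence 4) → 1 H
  atom 9: C, bond orders sum to 2 (valence 4) → 2 H
  atom 10: C, bond orders sum to 2 (valence 4) → 2 H
  atom 11: C, bond orders sum to 4 (valence 4) → 0 H
  atom 12: N, bond orders sum to 3 (valence 3) → 0 H
Totals → C:9, H:13, Br:2, N:1.
In Hill order: C9H13Br2N.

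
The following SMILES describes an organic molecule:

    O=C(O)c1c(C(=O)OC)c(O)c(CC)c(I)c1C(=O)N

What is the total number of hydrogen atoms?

12

Walk through each heavy atom and fill implicit hydrogens from standard valence (C 4, N 3, O 2, S 2, halogen 1); for lowercase aromatic atoms, an aromatic c carries 1 H when it has two neighbours and 0 H with three, and aromatic n carries 0 H:
  atom 1: O, bond orders sum to 2 (valence 2) → 0 H
  atom 2: C, bond orders sum to 4 (valence 4) → 0 H
  atom 3: O, bond orders sum to 1 (valence 2) → 1 H
  atom 4: aromatic c, 3 neighbours → 0 H
  atom 5: aromatic c, 3 neighbours → 0 H
  atom 6: C, bond orders sum to 4 (valence 4) → 0 H
  atom 7: O, bond orders sum to 2 (valence 2) → 0 H
  atom 8: O, bond orders sum to 2 (valence 2) → 0 H
  atom 9: C, bond orders sum to 1 (valence 4) → 3 H
  atom 10: aromatic c, 3 neighbours → 0 H
  atom 11: O, bond orders sum to 1 (valence 2) → 1 H
  atom 12: aromatic c, 3 neighbours → 0 H
  atom 13: C, bond orders sum to 2 (valence 4) → 2 H
  atom 14: C, bond orders sum to 1 (valence 4) → 3 H
  atom 15: aromatic c, 3 neighbours → 0 H
  atom 16: I (halogen, monovalent) → 0 H
  atom 17: aromatic c, 3 neighbours → 0 H
  atom 18: C, bond orders sum to 4 (valence 4) → 0 H
  atom 19: O, bond orders sum to 2 (valence 2) → 0 H
  atom 20: N, bond orders sum to 1 (valence 3) → 2 H
Total hydrogens: 12.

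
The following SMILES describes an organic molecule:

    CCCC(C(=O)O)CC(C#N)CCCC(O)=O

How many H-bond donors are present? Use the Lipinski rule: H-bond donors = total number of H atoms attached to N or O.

2

Donors: find every N or O and count the H atoms it carries.
  atom 6 (O): bond orders sum to 2 → 0 H
  atom 7 (O): bond orders sum to 1 → 1 H
  atom 11 (N): bond orders sum to 3 → 0 H
  atom 16 (O): bond orders sum to 1 → 1 H
  atom 17 (O): bond orders sum to 2 → 0 H
Lipinski HBD = 2.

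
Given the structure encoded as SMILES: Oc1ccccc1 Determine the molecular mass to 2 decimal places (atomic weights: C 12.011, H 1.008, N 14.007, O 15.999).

First, the molecular formula is C6H6O (counting implicit H from valence).
  C: 6 × 12.011 = 72.066
  H: 6 × 1.008 = 6.048
  O: 1 × 15.999 = 15.999
Sum: 6×12.011 + 6×1.008 + 1×15.999 = 94.113 → 94.11 g/mol.

94.11 g/mol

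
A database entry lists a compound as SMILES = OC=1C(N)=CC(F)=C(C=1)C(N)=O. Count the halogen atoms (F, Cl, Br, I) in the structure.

Halogen atoms appear at heavy-atom position 7 (1×F).
Other groups present: 1 amide, 1 hydroxyl, 1 primary amine.
Halogen count: 1.

1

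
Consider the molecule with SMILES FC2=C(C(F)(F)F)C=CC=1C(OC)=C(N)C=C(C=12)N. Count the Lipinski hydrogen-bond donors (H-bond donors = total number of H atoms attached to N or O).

4

Donors: find every N or O and count the H atoms it carries.
  atom 12 (O): bond orders sum to 2 → 0 H
  atom 15 (N): bond orders sum to 1 → 2 H
  atom 19 (N): bond orders sum to 1 → 2 H
Lipinski HBD = 4.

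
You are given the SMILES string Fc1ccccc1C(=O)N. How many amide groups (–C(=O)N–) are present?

The amide motif appears at heavy-atom position 8 in the SMILES.
Amide count: 1.

1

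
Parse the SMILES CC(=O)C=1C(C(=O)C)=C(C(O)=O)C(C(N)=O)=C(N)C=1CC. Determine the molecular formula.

Walk through each heavy atom and fill implicit hydrogens from standard valence (C 4, N 3, O 2, S 2, halogen 1):
  atom 1: C, bond orders sum to 1 (valence 4) → 3 H
  atom 2: C, bond orders sum to 4 (valence 4) → 0 H
  atom 3: O, bond orders sum to 2 (valence 2) → 0 H
  atom 4: C, bond orders sum to 4 (valence 4) → 0 H
  atom 5: C, bond orders sum to 4 (valence 4) → 0 H
  atom 6: C, bond orders sum to 4 (valence 4) → 0 H
  atom 7: O, bond orders sum to 2 (valence 2) → 0 H
  atom 8: C, bond orders sum to 1 (valence 4) → 3 H
  atom 9: C, bond orders sum to 4 (valence 4) → 0 H
  atom 10: C, bond orders sum to 4 (valence 4) → 0 H
  atom 11: O, bond orders sum to 1 (valence 2) → 1 H
  atom 12: O, bond orders sum to 2 (valence 2) → 0 H
  atom 13: C, bond orders sum to 4 (valence 4) → 0 H
  atom 14: C, bond orders sum to 4 (valence 4) → 0 H
  atom 15: N, bond orders sum to 1 (valence 3) → 2 H
  atom 16: O, bond orders sum to 2 (valence 2) → 0 H
  atom 17: C, bond orders sum to 4 (valence 4) → 0 H
  atom 18: N, bond orders sum to 1 (valence 3) → 2 H
  atom 19: C, bond orders sum to 4 (valence 4) → 0 H
  atom 20: C, bond orders sum to 2 (valence 4) → 2 H
  atom 21: C, bond orders sum to 1 (valence 4) → 3 H
Totals → C:14, H:16, N:2, O:5.

C14H16N2O5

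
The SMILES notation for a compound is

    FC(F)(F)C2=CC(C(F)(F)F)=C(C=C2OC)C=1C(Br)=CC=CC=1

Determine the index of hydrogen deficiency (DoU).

Degree of unsaturation = (number of rings) + (number of π bonds).
Ring closures in the SMILES: 2.
π bonds: 6 double bonds (each 1 DoU) → 6 DoU from unsaturation.
Total DoU = 2 + 6 = 8.

8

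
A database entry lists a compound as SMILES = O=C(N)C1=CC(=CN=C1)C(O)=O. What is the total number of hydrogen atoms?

Walk through each heavy atom and fill implicit hydrogens from standard valence (C 4, N 3, O 2, S 2, halogen 1):
  atom 1: O, bond orders sum to 2 (valence 2) → 0 H
  atom 2: C, bond orders sum to 4 (valence 4) → 0 H
  atom 3: N, bond orders sum to 1 (valence 3) → 2 H
  atom 4: C, bond orders sum to 4 (valence 4) → 0 H
  atom 5: C, bond orders sum to 3 (valence 4) → 1 H
  atom 6: C, bond orders sum to 4 (valence 4) → 0 H
  atom 7: C, bond orders sum to 3 (valence 4) → 1 H
  atom 8: N, bond orders sum to 3 (valence 3) → 0 H
  atom 9: C, bond orders sum to 3 (valence 4) → 1 H
  atom 10: C, bond orders sum to 4 (valence 4) → 0 H
  atom 11: O, bond orders sum to 1 (valence 2) → 1 H
  atom 12: O, bond orders sum to 2 (valence 2) → 0 H
Total hydrogens: 6.

6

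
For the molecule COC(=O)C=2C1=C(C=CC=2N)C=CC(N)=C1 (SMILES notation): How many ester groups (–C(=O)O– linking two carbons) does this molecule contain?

The ester motif appears at heavy-atom position 3 in the SMILES.
Other groups present: 2 primary amine.
Ester count: 1.

1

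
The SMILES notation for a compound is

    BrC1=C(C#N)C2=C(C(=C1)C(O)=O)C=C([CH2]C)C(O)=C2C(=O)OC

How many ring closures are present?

In SMILES, each pair of matching ring-closure digits denotes one ring-closing bond; the number of such bonds equals the number of independent rings.
Ring-closure bonds here: 2.

2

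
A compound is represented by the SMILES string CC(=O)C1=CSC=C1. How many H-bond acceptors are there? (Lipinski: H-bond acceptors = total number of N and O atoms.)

N atoms: 0; O atoms: 1.
Lipinski HBA = 0 + 1 = 1.

1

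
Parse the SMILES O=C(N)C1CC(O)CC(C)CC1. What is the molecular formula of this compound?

Walk through each heavy atom and fill implicit hydrogens from standard valence (C 4, N 3, O 2, S 2, halogen 1):
  atom 1: O, bond orders sum to 2 (valence 2) → 0 H
  atom 2: C, bond orders sum to 4 (valence 4) → 0 H
  atom 3: N, bond orders sum to 1 (valence 3) → 2 H
  atom 4: C, bond orders sum to 3 (valence 4) → 1 H
  atom 5: C, bond orders sum to 2 (valence 4) → 2 H
  atom 6: C, bond orders sum to 3 (valence 4) → 1 H
  atom 7: O, bond orders sum to 1 (valence 2) → 1 H
  atom 8: C, bond orders sum to 2 (valence 4) → 2 H
  atom 9: C, bond orders sum to 3 (valence 4) → 1 H
  atom 10: C, bond orders sum to 1 (valence 4) → 3 H
  atom 11: C, bond orders sum to 2 (valence 4) → 2 H
  atom 12: C, bond orders sum to 2 (valence 4) → 2 H
Totals → C:9, H:17, N:1, O:2.
In Hill order: C9H17NO2.

C9H17NO2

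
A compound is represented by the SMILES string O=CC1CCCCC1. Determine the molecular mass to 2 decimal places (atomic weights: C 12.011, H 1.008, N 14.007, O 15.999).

First, the molecular formula is C7H12O (counting implicit H from valence).
  C: 7 × 12.011 = 84.077
  H: 12 × 1.008 = 12.096
  O: 1 × 15.999 = 15.999
Sum: 7×12.011 + 12×1.008 + 1×15.999 = 112.172 → 112.17 g/mol.

112.17 g/mol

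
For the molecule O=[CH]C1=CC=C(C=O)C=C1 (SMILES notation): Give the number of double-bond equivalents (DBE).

6

Degree of unsaturation = (number of rings) + (number of π bonds).
Ring closures in the SMILES: 1.
π bonds: 5 double bonds (each 1 DoU) → 5 DoU from unsaturation.
Total DoU = 1 + 5 = 6.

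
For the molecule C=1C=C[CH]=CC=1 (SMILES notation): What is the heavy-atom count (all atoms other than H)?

6

Every atom symbol written in the SMILES (organic subset) is one heavy atom; implicit H are not written.
Heavy atoms by element → C:6.
Total: 6.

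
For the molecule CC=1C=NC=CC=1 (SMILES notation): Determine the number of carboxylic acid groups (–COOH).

Scan the SMILES for the carboxylic acid motif — none present.

0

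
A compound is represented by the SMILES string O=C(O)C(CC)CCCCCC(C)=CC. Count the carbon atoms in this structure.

Count every carbon token in the SMILES (each C, including those in ring-closure positions and inside branches).
Carbon count: 13.

13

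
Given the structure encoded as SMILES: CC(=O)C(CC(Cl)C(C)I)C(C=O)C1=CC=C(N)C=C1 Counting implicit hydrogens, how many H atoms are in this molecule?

Walk through each heavy atom and fill implicit hydrogens from standard valence (C 4, N 3, O 2, S 2, halogen 1):
  atom 1: C, bond orders sum to 1 (valence 4) → 3 H
  atom 2: C, bond orders sum to 4 (valence 4) → 0 H
  atom 3: O, bond orders sum to 2 (valence 2) → 0 H
  atom 4: C, bond orders sum to 3 (valence 4) → 1 H
  atom 5: C, bond orders sum to 2 (valence 4) → 2 H
  atom 6: C, bond orders sum to 3 (valence 4) → 1 H
  atom 7: Cl (halogen, monovalent) → 0 H
  atom 8: C, bond orders sum to 3 (valence 4) → 1 H
  atom 9: C, bond orders sum to 1 (valence 4) → 3 H
  atom 10: I (halogen, monovalent) → 0 H
  atom 11: C, bond orders sum to 3 (valence 4) → 1 H
  atom 12: C, bond orders sum to 3 (valence 4) → 1 H
  atom 13: O, bond orders sum to 2 (valence 2) → 0 H
  atom 14: C, bond orders sum to 4 (valence 4) → 0 H
  atom 15: C, bond orders sum to 3 (valence 4) → 1 H
  atom 16: C, bond orders sum to 3 (valence 4) → 1 H
  atom 17: C, bond orders sum to 4 (valence 4) → 0 H
  atom 18: N, bond orders sum to 1 (valence 3) → 2 H
  atom 19: C, bond orders sum to 3 (valence 4) → 1 H
  atom 20: C, bond orders sum to 3 (valence 4) → 1 H
Total hydrogens: 19.

19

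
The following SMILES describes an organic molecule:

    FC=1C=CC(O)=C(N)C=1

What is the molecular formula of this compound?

C6H6FNO

Walk through each heavy atom and fill implicit hydrogens from standard valence (C 4, N 3, O 2, S 2, halogen 1):
  atom 1: F (halogen, monovalent) → 0 H
  atom 2: C, bond orders sum to 4 (valence 4) → 0 H
  atom 3: C, bond orders sum to 3 (valence 4) → 1 H
  atom 4: C, bond orders sum to 3 (valence 4) → 1 H
  atom 5: C, bond orders sum to 4 (valence 4) → 0 H
  atom 6: O, bond orders sum to 1 (valence 2) → 1 H
  atom 7: C, bond orders sum to 4 (valence 4) → 0 H
  atom 8: N, bond orders sum to 1 (valence 3) → 2 H
  atom 9: C, bond orders sum to 3 (valence 4) → 1 H
Totals → C:6, H:6, F:1, N:1, O:1.
In Hill order: C6H6FNO.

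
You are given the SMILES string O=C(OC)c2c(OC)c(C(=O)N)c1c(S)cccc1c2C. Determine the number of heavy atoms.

Every atom symbol written in the SMILES (organic subset) is one heavy atom; implicit H are not written.
Heavy atoms by element → C:15, N:1, O:4, S:1.
Total: 21.

21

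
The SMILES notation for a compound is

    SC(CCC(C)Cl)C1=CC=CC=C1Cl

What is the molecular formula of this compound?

C11H14Cl2S

Walk through each heavy atom and fill implicit hydrogens from standard valence (C 4, N 3, O 2, S 2, halogen 1):
  atom 1: S, bond orders sum to 1 (valence 2) → 1 H
  atom 2: C, bond orders sum to 3 (valence 4) → 1 H
  atom 3: C, bond orders sum to 2 (valence 4) → 2 H
  atom 4: C, bond orders sum to 2 (valence 4) → 2 H
  atom 5: C, bond orders sum to 3 (valence 4) → 1 H
  atom 6: C, bond orders sum to 1 (valence 4) → 3 H
  atom 7: Cl (halogen, monovalent) → 0 H
  atom 8: C, bond orders sum to 4 (valence 4) → 0 H
  atom 9: C, bond orders sum to 3 (valence 4) → 1 H
  atom 10: C, bond orders sum to 3 (valence 4) → 1 H
  atom 11: C, bond orders sum to 3 (valence 4) → 1 H
  atom 12: C, bond orders sum to 3 (valence 4) → 1 H
  atom 13: C, bond orders sum to 4 (valence 4) → 0 H
  atom 14: Cl (halogen, monovalent) → 0 H
Totals → C:11, H:14, Cl:2, S:1.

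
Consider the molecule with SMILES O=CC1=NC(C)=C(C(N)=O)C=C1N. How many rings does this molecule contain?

In SMILES, each pair of matching ring-closure digits denotes one ring-closing bond; the number of such bonds equals the number of independent rings.
Ring-closure bonds here: 1.

1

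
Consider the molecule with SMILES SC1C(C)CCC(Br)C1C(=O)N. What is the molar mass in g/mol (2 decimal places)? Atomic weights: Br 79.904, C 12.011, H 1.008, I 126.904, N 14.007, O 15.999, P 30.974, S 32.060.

252.17 g/mol

First, the molecular formula is C8H14BrNOS (counting implicit H from valence).
  Br: 1 × 79.904 = 79.904
  C: 8 × 12.011 = 96.088
  H: 14 × 1.008 = 14.112
  N: 1 × 14.007 = 14.007
  O: 1 × 15.999 = 15.999
  S: 1 × 32.060 = 32.060
Sum: 1×79.904 + 8×12.011 + 14×1.008 + 1×14.007 + 1×15.999 + 1×32.060 = 252.170 → 252.17 g/mol.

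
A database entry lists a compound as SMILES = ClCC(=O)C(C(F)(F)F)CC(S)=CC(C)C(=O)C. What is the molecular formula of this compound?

Walk through each heavy atom and fill implicit hydrogens from standard valence (C 4, N 3, O 2, S 2, halogen 1):
  atom 1: Cl (halogen, monovalent) → 0 H
  atom 2: C, bond orders sum to 2 (valence 4) → 2 H
  atom 3: C, bond orders sum to 4 (valence 4) → 0 H
  atom 4: O, bond orders sum to 2 (valence 2) → 0 H
  atom 5: C, bond orders sum to 3 (valence 4) → 1 H
  atom 6: C, bond orders sum to 4 (valence 4) → 0 H
  atom 7: F (halogen, monovalent) → 0 H
  atom 8: F (halogen, monovalent) → 0 H
  atom 9: F (halogen, monovalent) → 0 H
  atom 10: C, bond orders sum to 2 (valence 4) → 2 H
  atom 11: C, bond orders sum to 4 (valence 4) → 0 H
  atom 12: S, bond orders sum to 1 (valence 2) → 1 H
  atom 13: C, bond orders sum to 3 (valence 4) → 1 H
  atom 14: C, bond orders sum to 3 (valence 4) → 1 H
  atom 15: C, bond orders sum to 1 (valence 4) → 3 H
  atom 16: C, bond orders sum to 4 (valence 4) → 0 H
  atom 17: O, bond orders sum to 2 (valence 2) → 0 H
  atom 18: C, bond orders sum to 1 (valence 4) → 3 H
Totals → C:11, H:14, Cl:1, F:3, O:2, S:1.

C11H14ClF3O2S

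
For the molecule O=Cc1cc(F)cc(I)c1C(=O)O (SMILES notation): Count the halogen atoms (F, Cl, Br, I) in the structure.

2

Halogen atoms appear at heavy-atom positions 6, 9 (1×F, 1×I).
Other groups present: 1 aldehyde, 1 carboxylic acid.
Halogen count: 2.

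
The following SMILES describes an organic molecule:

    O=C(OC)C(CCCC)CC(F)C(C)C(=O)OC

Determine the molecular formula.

C13H23FO4

Walk through each heavy atom and fill implicit hydrogens from standard valence (C 4, N 3, O 2, S 2, halogen 1):
  atom 1: O, bond orders sum to 2 (valence 2) → 0 H
  atom 2: C, bond orders sum to 4 (valence 4) → 0 H
  atom 3: O, bond orders sum to 2 (valence 2) → 0 H
  atom 4: C, bond orders sum to 1 (valence 4) → 3 H
  atom 5: C, bond orders sum to 3 (valence 4) → 1 H
  atom 6: C, bond orders sum to 2 (valence 4) → 2 H
  atom 7: C, bond orders sum to 2 (valence 4) → 2 H
  atom 8: C, bond orders sum to 2 (valence 4) → 2 H
  atom 9: C, bond orders sum to 1 (valence 4) → 3 H
  atom 10: C, bond orders sum to 2 (valence 4) → 2 H
  atom 11: C, bond orders sum to 3 (valence 4) → 1 H
  atom 12: F (halogen, monovalent) → 0 H
  atom 13: C, bond orders sum to 3 (valence 4) → 1 H
  atom 14: C, bond orders sum to 1 (valence 4) → 3 H
  atom 15: C, bond orders sum to 4 (valence 4) → 0 H
  atom 16: O, bond orders sum to 2 (valence 2) → 0 H
  atom 17: O, bond orders sum to 2 (valence 2) → 0 H
  atom 18: C, bond orders sum to 1 (valence 4) → 3 H
Totals → C:13, H:23, F:1, O:4.
In Hill order: C13H23FO4.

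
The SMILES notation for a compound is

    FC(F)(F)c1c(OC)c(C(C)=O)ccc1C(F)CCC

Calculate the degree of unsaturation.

5

Molecular formula: C14H16F4O2.
DoU = (2C + 2 + N − H − X) / 2, where X is the halogen count and O/S are ignored.
    = (2·14 + 2 + 0 − 16 − 4) / 2 = 10 / 2 = 5.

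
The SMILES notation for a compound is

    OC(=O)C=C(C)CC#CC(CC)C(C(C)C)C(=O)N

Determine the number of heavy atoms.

Every atom symbol written in the SMILES (organic subset) is one heavy atom; implicit H are not written.
Heavy atoms by element → C:15, N:1, O:3.
Total: 19.

19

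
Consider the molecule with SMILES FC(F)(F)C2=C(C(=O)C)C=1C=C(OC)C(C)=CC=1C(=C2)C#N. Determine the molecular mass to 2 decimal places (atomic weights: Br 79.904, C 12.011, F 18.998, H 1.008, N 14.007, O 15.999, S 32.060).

307.27 g/mol

First, the molecular formula is C16H12F3NO2 (counting implicit H from valence).
  C: 16 × 12.011 = 192.176
  F: 3 × 18.998 = 56.994
  H: 12 × 1.008 = 12.096
  N: 1 × 14.007 = 14.007
  O: 2 × 15.999 = 31.998
Sum: 16×12.011 + 3×18.998 + 12×1.008 + 1×14.007 + 2×15.999 = 307.271 → 307.27 g/mol.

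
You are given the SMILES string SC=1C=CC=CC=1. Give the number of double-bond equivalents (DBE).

Molecular formula: C6H6S.
DoU = (2C + 2 + N − H − X) / 2, where X is the halogen count and O/S are ignored.
    = (2·6 + 2 + 0 − 6 − 0) / 2 = 8 / 2 = 4.

4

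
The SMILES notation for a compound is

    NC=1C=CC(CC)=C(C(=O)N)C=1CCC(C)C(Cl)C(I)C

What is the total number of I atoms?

Scan the SMILES for I atoms (remember two-letter symbols like Cl and Br are single atoms).
Iodine count: 1.

1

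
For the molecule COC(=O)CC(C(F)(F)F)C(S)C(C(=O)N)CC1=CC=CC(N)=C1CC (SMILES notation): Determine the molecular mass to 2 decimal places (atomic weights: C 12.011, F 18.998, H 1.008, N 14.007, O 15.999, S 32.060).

392.44 g/mol

First, the molecular formula is C17H23F3N2O3S (counting implicit H from valence).
  C: 17 × 12.011 = 204.187
  F: 3 × 18.998 = 56.994
  H: 23 × 1.008 = 23.184
  N: 2 × 14.007 = 28.014
  O: 3 × 15.999 = 47.997
  S: 1 × 32.060 = 32.060
Sum: 17×12.011 + 3×18.998 + 23×1.008 + 2×14.007 + 3×15.999 + 1×32.060 = 392.436 → 392.44 g/mol.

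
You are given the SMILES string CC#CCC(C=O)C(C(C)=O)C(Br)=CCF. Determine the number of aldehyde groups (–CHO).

The aldehyde motif appears at heavy-atom position 6 in the SMILES.
Other groups present: 1 alkene, 1 alkyne, 1 ketone.
Aldehyde count: 1.

1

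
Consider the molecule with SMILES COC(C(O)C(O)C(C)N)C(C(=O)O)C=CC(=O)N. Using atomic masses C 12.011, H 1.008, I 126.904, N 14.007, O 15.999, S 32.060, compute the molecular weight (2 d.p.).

First, the molecular formula is C11H20N2O6 (counting implicit H from valence).
  C: 11 × 12.011 = 132.121
  H: 20 × 1.008 = 20.160
  N: 2 × 14.007 = 28.014
  O: 6 × 15.999 = 95.994
Sum: 11×12.011 + 20×1.008 + 2×14.007 + 6×15.999 = 276.289 → 276.29 g/mol.

276.29 g/mol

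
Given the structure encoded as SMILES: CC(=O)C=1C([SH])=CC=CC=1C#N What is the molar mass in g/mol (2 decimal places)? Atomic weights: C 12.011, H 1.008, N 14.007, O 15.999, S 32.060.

177.22 g/mol

First, the molecular formula is C9H7NOS (counting implicit H from valence).
  C: 9 × 12.011 = 108.099
  H: 7 × 1.008 = 7.056
  N: 1 × 14.007 = 14.007
  O: 1 × 15.999 = 15.999
  S: 1 × 32.060 = 32.060
Sum: 9×12.011 + 7×1.008 + 1×14.007 + 1×15.999 + 1×32.060 = 177.221 → 177.22 g/mol.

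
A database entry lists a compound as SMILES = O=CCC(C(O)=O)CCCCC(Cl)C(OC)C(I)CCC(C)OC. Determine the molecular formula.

Walk through each heavy atom and fill implicit hydrogens from standard valence (C 4, N 3, O 2, S 2, halogen 1):
  atom 1: O, bond orders sum to 2 (valence 2) → 0 H
  atom 2: C, bond orders sum to 3 (valence 4) → 1 H
  atom 3: C, bond orders sum to 2 (valence 4) → 2 H
  atom 4: C, bond orders sum to 3 (valence 4) → 1 H
  atom 5: C, bond orders sum to 4 (valence 4) → 0 H
  atom 6: O, bond orders sum to 1 (valence 2) → 1 H
  atom 7: O, bond orders sum to 2 (valence 2) → 0 H
  atom 8: C, bond orders sum to 2 (valence 4) → 2 H
  atom 9: C, bond orders sum to 2 (valence 4) → 2 H
  atom 10: C, bond orders sum to 2 (valence 4) → 2 H
  atom 11: C, bond orders sum to 2 (valence 4) → 2 H
  atom 12: C, bond orders sum to 3 (valence 4) → 1 H
  atom 13: Cl (halogen, monovalent) → 0 H
  atom 14: C, bond orders sum to 3 (valence 4) → 1 H
  atom 15: O, bond orders sum to 2 (valence 2) → 0 H
  atom 16: C, bond orders sum to 1 (valence 4) → 3 H
  atom 17: C, bond orders sum to 3 (valence 4) → 1 H
  atom 18: I (halogen, monovalent) → 0 H
  atom 19: C, bond orders sum to 2 (valence 4) → 2 H
  atom 20: C, bond orders sum to 2 (valence 4) → 2 H
  atom 21: C, bond orders sum to 3 (valence 4) → 1 H
  atom 22: C, bond orders sum to 1 (valence 4) → 3 H
  atom 23: O, bond orders sum to 2 (valence 2) → 0 H
  atom 24: C, bond orders sum to 1 (valence 4) → 3 H
Totals → C:17, H:30, Cl:1, I:1, O:5.

C17H30ClIO5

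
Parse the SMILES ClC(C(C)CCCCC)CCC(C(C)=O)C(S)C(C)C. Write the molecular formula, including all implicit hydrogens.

C17H33ClOS

Walk through each heavy atom and fill implicit hydrogens from standard valence (C 4, N 3, O 2, S 2, halogen 1):
  atom 1: Cl (halogen, monovalent) → 0 H
  atom 2: C, bond orders sum to 3 (valence 4) → 1 H
  atom 3: C, bond orders sum to 3 (valence 4) → 1 H
  atom 4: C, bond orders sum to 1 (valence 4) → 3 H
  atom 5: C, bond orders sum to 2 (valence 4) → 2 H
  atom 6: C, bond orders sum to 2 (valence 4) → 2 H
  atom 7: C, bond orders sum to 2 (valence 4) → 2 H
  atom 8: C, bond orders sum to 2 (valence 4) → 2 H
  atom 9: C, bond orders sum to 1 (valence 4) → 3 H
  atom 10: C, bond orders sum to 2 (valence 4) → 2 H
  atom 11: C, bond orders sum to 2 (valence 4) → 2 H
  atom 12: C, bond orders sum to 3 (valence 4) → 1 H
  atom 13: C, bond orders sum to 4 (valence 4) → 0 H
  atom 14: C, bond orders sum to 1 (valence 4) → 3 H
  atom 15: O, bond orders sum to 2 (valence 2) → 0 H
  atom 16: C, bond orders sum to 3 (valence 4) → 1 H
  atom 17: S, bond orders sum to 1 (valence 2) → 1 H
  atom 18: C, bond orders sum to 3 (valence 4) → 1 H
  atom 19: C, bond orders sum to 1 (valence 4) → 3 H
  atom 20: C, bond orders sum to 1 (valence 4) → 3 H
Totals → C:17, H:33, Cl:1, O:1, S:1.
In Hill order: C17H33ClOS.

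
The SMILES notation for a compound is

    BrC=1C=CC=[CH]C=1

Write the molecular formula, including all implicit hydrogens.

Walk through each heavy atom and fill implicit hydrogens from standard valence (C 4, N 3, O 2, S 2, halogen 1):
  atom 1: Br (halogen, monovalent) → 0 H
  atom 2: C, bond orders sum to 4 (valence 4) → 0 H
  atom 3: C, bond orders sum to 3 (valence 4) → 1 H
  atom 4: C, bond orders sum to 3 (valence 4) → 1 H
  atom 5: C, bond orders sum to 3 (valence 4) → 1 H
  atom 6: C with explicit H count 1
  atom 7: C, bond orders sum to 3 (valence 4) → 1 H
Totals → C:6, H:5, Br:1.
In Hill order: C6H5Br.

C6H5Br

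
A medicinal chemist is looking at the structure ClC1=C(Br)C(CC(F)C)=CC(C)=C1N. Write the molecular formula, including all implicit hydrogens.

Walk through each heavy atom and fill implicit hydrogens from standard valence (C 4, N 3, O 2, S 2, halogen 1):
  atom 1: Cl (halogen, monovalent) → 0 H
  atom 2: C, bond orders sum to 4 (valence 4) → 0 H
  atom 3: C, bond orders sum to 4 (valence 4) → 0 H
  atom 4: Br (halogen, monovalent) → 0 H
  atom 5: C, bond orders sum to 4 (valence 4) → 0 H
  atom 6: C, bond orders sum to 2 (valence 4) → 2 H
  atom 7: C, bond orders sum to 3 (valence 4) → 1 H
  atom 8: F (halogen, monovalent) → 0 H
  atom 9: C, bond orders sum to 1 (valence 4) → 3 H
  atom 10: C, bond orders sum to 3 (valence 4) → 1 H
  atom 11: C, bond orders sum to 4 (valence 4) → 0 H
  atom 12: C, bond orders sum to 1 (valence 4) → 3 H
  atom 13: C, bond orders sum to 4 (valence 4) → 0 H
  atom 14: N, bond orders sum to 1 (valence 3) → 2 H
Totals → C:10, H:12, Br:1, Cl:1, F:1, N:1.
In Hill order: C10H12BrClFN.

C10H12BrClFN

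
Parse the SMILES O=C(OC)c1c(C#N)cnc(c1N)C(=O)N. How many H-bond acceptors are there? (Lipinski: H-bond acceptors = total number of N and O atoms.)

N atoms: 4; O atoms: 3.
Lipinski HBA = 4 + 3 = 7.

7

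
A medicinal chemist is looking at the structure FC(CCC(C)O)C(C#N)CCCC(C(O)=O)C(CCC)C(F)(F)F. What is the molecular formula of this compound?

Walk through each heavy atom and fill implicit hydrogens from standard valence (C 4, N 3, O 2, S 2, halogen 1):
  atom 1: F (halogen, monovalent) → 0 H
  atom 2: C, bond orders sum to 3 (valence 4) → 1 H
  atom 3: C, bond orders sum to 2 (valence 4) → 2 H
  atom 4: C, bond orders sum to 2 (valence 4) → 2 H
  atom 5: C, bond orders sum to 3 (valence 4) → 1 H
  atom 6: C, bond orders sum to 1 (valence 4) → 3 H
  atom 7: O, bond orders sum to 1 (valence 2) → 1 H
  atom 8: C, bond orders sum to 3 (valence 4) → 1 H
  atom 9: C, bond orders sum to 4 (valence 4) → 0 H
  atom 10: N, bond orders sum to 3 (valence 3) → 0 H
  atom 11: C, bond orders sum to 2 (valence 4) → 2 H
  atom 12: C, bond orders sum to 2 (valence 4) → 2 H
  atom 13: C, bond orders sum to 2 (valence 4) → 2 H
  atom 14: C, bond orders sum to 3 (valence 4) → 1 H
  atom 15: C, bond orders sum to 4 (valence 4) → 0 H
  atom 16: O, bond orders sum to 1 (valence 2) → 1 H
  atom 17: O, bond orders sum to 2 (valence 2) → 0 H
  atom 18: C, bond orders sum to 3 (valence 4) → 1 H
  atom 19: C, bond orders sum to 2 (valence 4) → 2 H
  atom 20: C, bond orders sum to 2 (valence 4) → 2 H
  atom 21: C, bond orders sum to 1 (valence 4) → 3 H
  atom 22: C, bond orders sum to 4 (valence 4) → 0 H
  atom 23: F (halogen, monovalent) → 0 H
  atom 24: F (halogen, monovalent) → 0 H
  atom 25: F (halogen, monovalent) → 0 H
Totals → C:17, H:27, F:4, N:1, O:3.

C17H27F4NO3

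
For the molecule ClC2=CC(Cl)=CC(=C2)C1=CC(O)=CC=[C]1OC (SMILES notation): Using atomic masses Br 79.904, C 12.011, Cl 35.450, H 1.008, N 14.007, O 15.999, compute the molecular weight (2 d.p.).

First, the molecular formula is C13H10Cl2O2 (counting implicit H from valence).
  C: 13 × 12.011 = 156.143
  Cl: 2 × 35.450 = 70.900
  H: 10 × 1.008 = 10.080
  O: 2 × 15.999 = 31.998
Sum: 13×12.011 + 2×35.450 + 10×1.008 + 2×15.999 = 269.121 → 269.12 g/mol.

269.12 g/mol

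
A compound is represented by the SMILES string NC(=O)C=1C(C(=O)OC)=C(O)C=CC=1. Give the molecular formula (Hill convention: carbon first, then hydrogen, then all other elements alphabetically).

Walk through each heavy atom and fill implicit hydrogens from standard valence (C 4, N 3, O 2, S 2, halogen 1):
  atom 1: N, bond orders sum to 1 (valence 3) → 2 H
  atom 2: C, bond orders sum to 4 (valence 4) → 0 H
  atom 3: O, bond orders sum to 2 (valence 2) → 0 H
  atom 4: C, bond orders sum to 4 (valence 4) → 0 H
  atom 5: C, bond orders sum to 4 (valence 4) → 0 H
  atom 6: C, bond orders sum to 4 (valence 4) → 0 H
  atom 7: O, bond orders sum to 2 (valence 2) → 0 H
  atom 8: O, bond orders sum to 2 (valence 2) → 0 H
  atom 9: C, bond orders sum to 1 (valence 4) → 3 H
  atom 10: C, bond orders sum to 4 (valence 4) → 0 H
  atom 11: O, bond orders sum to 1 (valence 2) → 1 H
  atom 12: C, bond orders sum to 3 (valence 4) → 1 H
  atom 13: C, bond orders sum to 3 (valence 4) → 1 H
  atom 14: C, bond orders sum to 3 (valence 4) → 1 H
Totals → C:9, H:9, N:1, O:4.
In Hill order: C9H9NO4.

C9H9NO4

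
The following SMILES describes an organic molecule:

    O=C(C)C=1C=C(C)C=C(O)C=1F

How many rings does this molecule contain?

1

In SMILES, each pair of matching ring-closure digits denotes one ring-closing bond; the number of such bonds equals the number of independent rings.
Ring-closure bonds here: 1.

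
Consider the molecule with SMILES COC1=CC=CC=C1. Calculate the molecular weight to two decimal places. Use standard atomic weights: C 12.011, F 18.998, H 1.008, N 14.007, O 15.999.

108.14 g/mol

First, the molecular formula is C7H8O (counting implicit H from valence).
  C: 7 × 12.011 = 84.077
  H: 8 × 1.008 = 8.064
  O: 1 × 15.999 = 15.999
Sum: 7×12.011 + 8×1.008 + 1×15.999 = 108.140 → 108.14 g/mol.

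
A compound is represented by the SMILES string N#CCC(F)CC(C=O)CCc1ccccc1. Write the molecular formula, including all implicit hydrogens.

C14H16FNO

Walk through each heavy atom and fill implicit hydrogens from standard valence (C 4, N 3, O 2, S 2, halogen 1); for lowercase aromatic atoms, an aromatic c carries 1 H when it has two neighbours and 0 H with three, and aromatic n carries 0 H:
  atom 1: N, bond orders sum to 3 (valence 3) → 0 H
  atom 2: C, bond orders sum to 4 (valence 4) → 0 H
  atom 3: C, bond orders sum to 2 (valence 4) → 2 H
  atom 4: C, bond orders sum to 3 (valence 4) → 1 H
  atom 5: F (halogen, monovalent) → 0 H
  atom 6: C, bond orders sum to 2 (valence 4) → 2 H
  atom 7: C, bond orders sum to 3 (valence 4) → 1 H
  atom 8: C, bond orders sum to 3 (valence 4) → 1 H
  atom 9: O, bond orders sum to 2 (valence 2) → 0 H
  atom 10: C, bond orders sum to 2 (valence 4) → 2 H
  atom 11: C, bond orders sum to 2 (valence 4) → 2 H
  atom 12: aromatic c, 3 neighbours → 0 H
  atom 13: aromatic c, 2 neighbours → 1 H
  atom 14: aromatic c, 2 neighbours → 1 H
  atom 15: aromatic c, 2 neighbours → 1 H
  atom 16: aromatic c, 2 neighbours → 1 H
  atom 17: aromatic c, 2 neighbours → 1 H
Totals → C:14, H:16, F:1, N:1, O:1.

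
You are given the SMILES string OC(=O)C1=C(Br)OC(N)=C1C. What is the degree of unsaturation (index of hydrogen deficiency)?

Molecular formula: C6H6BrNO3.
DoU = (2C + 2 + N − H − X) / 2, where X is the halogen count and O/S are ignored.
    = (2·6 + 2 + 1 − 6 − 1) / 2 = 8 / 2 = 4.

4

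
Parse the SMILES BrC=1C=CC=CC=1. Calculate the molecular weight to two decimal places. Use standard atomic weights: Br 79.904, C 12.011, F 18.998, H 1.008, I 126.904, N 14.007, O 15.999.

First, the molecular formula is C6H5Br (counting implicit H from valence).
  Br: 1 × 79.904 = 79.904
  C: 6 × 12.011 = 72.066
  H: 5 × 1.008 = 5.040
Sum: 1×79.904 + 6×12.011 + 5×1.008 = 157.010 → 157.01 g/mol.

157.01 g/mol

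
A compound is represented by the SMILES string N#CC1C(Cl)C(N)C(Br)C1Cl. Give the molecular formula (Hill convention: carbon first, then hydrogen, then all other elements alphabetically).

C6H7BrCl2N2

Walk through each heavy atom and fill implicit hydrogens from standard valence (C 4, N 3, O 2, S 2, halogen 1):
  atom 1: N, bond orders sum to 3 (valence 3) → 0 H
  atom 2: C, bond orders sum to 4 (valence 4) → 0 H
  atom 3: C, bond orders sum to 3 (valence 4) → 1 H
  atom 4: C, bond orders sum to 3 (valence 4) → 1 H
  atom 5: Cl (halogen, monovalent) → 0 H
  atom 6: C, bond orders sum to 3 (valence 4) → 1 H
  atom 7: N, bond orders sum to 1 (valence 3) → 2 H
  atom 8: C, bond orders sum to 3 (valence 4) → 1 H
  atom 9: Br (halogen, monovalent) → 0 H
  atom 10: C, bond orders sum to 3 (valence 4) → 1 H
  atom 11: Cl (halogen, monovalent) → 0 H
Totals → C:6, H:7, Br:1, Cl:2, N:2.
In Hill order: C6H7BrCl2N2.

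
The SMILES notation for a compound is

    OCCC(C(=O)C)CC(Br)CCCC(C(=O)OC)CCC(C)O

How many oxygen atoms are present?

Scan the SMILES for O atoms (remember two-letter symbols like Cl and Br are single atoms).
Oxygen count: 5.

5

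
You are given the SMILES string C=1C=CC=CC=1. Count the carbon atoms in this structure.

Count every carbon token in the SMILES (each C, including those in ring-closure positions and inside branches).
Carbon count: 6.

6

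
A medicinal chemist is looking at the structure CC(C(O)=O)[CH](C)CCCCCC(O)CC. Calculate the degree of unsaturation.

Degree of unsaturation = (number of rings) + (number of π bonds).
Ring closures in the SMILES: 0.
π bonds: 1 double bond (each 1 DoU) → 1 DoU from unsaturation.
Total DoU = 0 + 1 = 1.

1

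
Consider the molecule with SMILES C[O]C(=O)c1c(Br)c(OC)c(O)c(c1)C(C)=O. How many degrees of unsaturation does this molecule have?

6

Molecular formula: C11H11BrO5.
DoU = (2C + 2 + N − H − X) / 2, where X is the halogen count and O/S are ignored.
    = (2·11 + 2 + 0 − 11 − 1) / 2 = 12 / 2 = 6.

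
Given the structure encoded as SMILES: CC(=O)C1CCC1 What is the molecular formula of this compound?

Walk through each heavy atom and fill implicit hydrogens from standard valence (C 4, N 3, O 2, S 2, halogen 1):
  atom 1: C, bond orders sum to 1 (valence 4) → 3 H
  atom 2: C, bond orders sum to 4 (valence 4) → 0 H
  atom 3: O, bond orders sum to 2 (valence 2) → 0 H
  atom 4: C, bond orders sum to 3 (valence 4) → 1 H
  atom 5: C, bond orders sum to 2 (valence 4) → 2 H
  atom 6: C, bond orders sum to 2 (valence 4) → 2 H
  atom 7: C, bond orders sum to 2 (valence 4) → 2 H
Totals → C:6, H:10, O:1.
In Hill order: C6H10O.

C6H10O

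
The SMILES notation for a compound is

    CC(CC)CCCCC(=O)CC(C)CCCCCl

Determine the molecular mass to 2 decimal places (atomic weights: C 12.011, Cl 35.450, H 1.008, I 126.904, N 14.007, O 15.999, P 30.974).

274.87 g/mol

First, the molecular formula is C16H31ClO (counting implicit H from valence).
  C: 16 × 12.011 = 192.176
  Cl: 1 × 35.450 = 35.450
  H: 31 × 1.008 = 31.248
  O: 1 × 15.999 = 15.999
Sum: 16×12.011 + 1×35.450 + 31×1.008 + 1×15.999 = 274.873 → 274.87 g/mol.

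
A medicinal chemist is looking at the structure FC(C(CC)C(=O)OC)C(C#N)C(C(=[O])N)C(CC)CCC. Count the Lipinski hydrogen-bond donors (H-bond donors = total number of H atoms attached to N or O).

2

Donors: find every N or O and count the H atoms it carries.
  atom 7 (O): bond orders sum to 2 → 0 H
  atom 8 (O): bond orders sum to 2 → 0 H
  atom 12 (N): bond orders sum to 3 → 0 H
  atom 15 (O): bond orders sum to 2 → 0 H
  atom 16 (N): bond orders sum to 1 → 2 H
Lipinski HBD = 2.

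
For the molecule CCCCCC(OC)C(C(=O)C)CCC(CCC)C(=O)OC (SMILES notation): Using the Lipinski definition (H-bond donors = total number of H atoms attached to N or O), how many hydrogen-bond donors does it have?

0

Donors: find every N or O and count the H atoms it carries.
  atom 7 (O): bond orders sum to 2 → 0 H
  atom 11 (O): bond orders sum to 2 → 0 H
  atom 20 (O): bond orders sum to 2 → 0 H
  atom 21 (O): bond orders sum to 2 → 0 H
Lipinski HBD = 0.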